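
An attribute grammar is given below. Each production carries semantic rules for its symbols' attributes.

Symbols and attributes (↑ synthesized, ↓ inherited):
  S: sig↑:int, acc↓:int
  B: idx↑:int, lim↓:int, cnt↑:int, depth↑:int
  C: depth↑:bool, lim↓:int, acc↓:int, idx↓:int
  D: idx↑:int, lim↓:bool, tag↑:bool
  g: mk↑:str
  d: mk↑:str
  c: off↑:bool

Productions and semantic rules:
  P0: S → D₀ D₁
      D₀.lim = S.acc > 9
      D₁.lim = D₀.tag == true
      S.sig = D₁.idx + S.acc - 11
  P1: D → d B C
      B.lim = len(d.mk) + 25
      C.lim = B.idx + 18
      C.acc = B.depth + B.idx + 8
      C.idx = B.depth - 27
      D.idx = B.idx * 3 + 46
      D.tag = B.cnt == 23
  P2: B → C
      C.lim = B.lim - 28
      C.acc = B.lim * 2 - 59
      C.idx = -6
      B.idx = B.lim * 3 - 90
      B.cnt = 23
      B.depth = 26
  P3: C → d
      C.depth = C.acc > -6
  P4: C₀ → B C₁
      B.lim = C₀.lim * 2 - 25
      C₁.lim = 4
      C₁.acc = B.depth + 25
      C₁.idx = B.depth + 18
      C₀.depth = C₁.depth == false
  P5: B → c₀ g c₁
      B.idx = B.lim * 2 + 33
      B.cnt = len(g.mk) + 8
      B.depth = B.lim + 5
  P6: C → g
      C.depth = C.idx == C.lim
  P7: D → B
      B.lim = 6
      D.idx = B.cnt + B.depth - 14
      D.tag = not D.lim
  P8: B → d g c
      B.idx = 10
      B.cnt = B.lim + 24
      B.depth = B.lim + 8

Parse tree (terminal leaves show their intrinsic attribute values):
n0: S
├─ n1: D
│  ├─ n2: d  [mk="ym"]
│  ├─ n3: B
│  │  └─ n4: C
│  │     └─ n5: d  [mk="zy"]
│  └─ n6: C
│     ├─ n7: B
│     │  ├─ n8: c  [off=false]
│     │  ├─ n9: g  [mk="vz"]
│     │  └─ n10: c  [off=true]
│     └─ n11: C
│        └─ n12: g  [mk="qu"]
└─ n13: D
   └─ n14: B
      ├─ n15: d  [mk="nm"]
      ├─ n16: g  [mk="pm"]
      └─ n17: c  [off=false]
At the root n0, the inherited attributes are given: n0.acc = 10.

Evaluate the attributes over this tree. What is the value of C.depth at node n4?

1. n0.acc = 10  [given at root]
2. n1.lim = true  [S.acc > 9]
3. n2.mk = "ym"  [terminal]
4. n3.lim = 27  [len(d.mk) + 25]
5. n4.lim = -1  [B.lim - 28]
6. n4.acc = -5  [B.lim * 2 - 59]
7. n4.idx = -6  [-6]
8. n5.mk = "zy"  [terminal]
9. n4.depth = true  [C.acc > -6]
10. n3.idx = -9  [B.lim * 3 - 90]
11. n3.cnt = 23  [23]
12. n3.depth = 26  [26]
13. n6.lim = 9  [B.idx + 18]
14. n6.acc = 25  [B.depth + B.idx + 8]
15. n6.idx = -1  [B.depth - 27]
16. n7.lim = -7  [C₀.lim * 2 - 25]
17. n8.off = false  [terminal]
18. n9.mk = "vz"  [terminal]
19. n10.off = true  [terminal]
20. n7.idx = 19  [B.lim * 2 + 33]
21. n7.cnt = 10  [len(g.mk) + 8]
22. n7.depth = -2  [B.lim + 5]
23. n11.lim = 4  [4]
24. n11.acc = 23  [B.depth + 25]
25. n11.idx = 16  [B.depth + 18]
26. n12.mk = "qu"  [terminal]
27. n11.depth = false  [C.idx == C.lim]
28. n6.depth = true  [C₁.depth == false]
29. n1.idx = 19  [B.idx * 3 + 46]
30. n1.tag = true  [B.cnt == 23]
31. n13.lim = true  [D₀.tag == true]
32. n14.lim = 6  [6]
33. n15.mk = "nm"  [terminal]
34. n16.mk = "pm"  [terminal]
35. n17.off = false  [terminal]
36. n14.idx = 10  [10]
37. n14.cnt = 30  [B.lim + 24]
38. n14.depth = 14  [B.lim + 8]
39. n13.idx = 30  [B.cnt + B.depth - 14]
40. n13.tag = false  [not D.lim]
41. n0.sig = 29  [D₁.idx + S.acc - 11]

true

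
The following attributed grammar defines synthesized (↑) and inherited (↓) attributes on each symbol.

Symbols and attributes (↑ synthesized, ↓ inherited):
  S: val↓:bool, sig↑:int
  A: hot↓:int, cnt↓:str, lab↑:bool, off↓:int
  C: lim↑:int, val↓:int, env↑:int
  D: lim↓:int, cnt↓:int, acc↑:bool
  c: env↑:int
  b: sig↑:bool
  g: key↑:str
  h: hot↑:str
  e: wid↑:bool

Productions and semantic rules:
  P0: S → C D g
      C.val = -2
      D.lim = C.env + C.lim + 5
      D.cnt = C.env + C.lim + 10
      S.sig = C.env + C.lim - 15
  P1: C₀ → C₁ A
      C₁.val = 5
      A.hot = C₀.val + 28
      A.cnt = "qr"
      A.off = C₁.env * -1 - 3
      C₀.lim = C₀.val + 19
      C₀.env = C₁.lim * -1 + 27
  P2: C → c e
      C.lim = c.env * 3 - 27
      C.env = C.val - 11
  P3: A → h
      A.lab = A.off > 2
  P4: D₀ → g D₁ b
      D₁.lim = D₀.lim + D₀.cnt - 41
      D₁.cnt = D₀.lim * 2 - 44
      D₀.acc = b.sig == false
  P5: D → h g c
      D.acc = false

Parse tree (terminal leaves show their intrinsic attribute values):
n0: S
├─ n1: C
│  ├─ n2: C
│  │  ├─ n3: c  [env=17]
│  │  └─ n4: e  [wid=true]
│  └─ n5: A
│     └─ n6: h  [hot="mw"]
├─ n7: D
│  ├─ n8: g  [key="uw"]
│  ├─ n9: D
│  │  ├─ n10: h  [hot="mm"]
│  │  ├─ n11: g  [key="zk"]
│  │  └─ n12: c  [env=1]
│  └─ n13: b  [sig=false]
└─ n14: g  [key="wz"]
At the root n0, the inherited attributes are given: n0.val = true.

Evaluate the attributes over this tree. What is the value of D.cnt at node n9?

6

1. n0.val = true  [given at root]
2. n1.val = -2  [-2]
3. n2.val = 5  [5]
4. n3.env = 17  [terminal]
5. n4.wid = true  [terminal]
6. n2.lim = 24  [c.env * 3 - 27]
7. n2.env = -6  [C.val - 11]
8. n5.hot = 26  [C₀.val + 28]
9. n5.cnt = "qr"  ["qr"]
10. n5.off = 3  [C₁.env * -1 - 3]
11. n6.hot = "mw"  [terminal]
12. n5.lab = true  [A.off > 2]
13. n1.lim = 17  [C₀.val + 19]
14. n1.env = 3  [C₁.lim * -1 + 27]
15. n7.lim = 25  [C.env + C.lim + 5]
16. n7.cnt = 30  [C.env + C.lim + 10]
17. n8.key = "uw"  [terminal]
18. n9.lim = 14  [D₀.lim + D₀.cnt - 41]
19. n9.cnt = 6  [D₀.lim * 2 - 44]
20. n10.hot = "mm"  [terminal]
21. n11.key = "zk"  [terminal]
22. n12.env = 1  [terminal]
23. n9.acc = false  [false]
24. n13.sig = false  [terminal]
25. n7.acc = true  [b.sig == false]
26. n14.key = "wz"  [terminal]
27. n0.sig = 5  [C.env + C.lim - 15]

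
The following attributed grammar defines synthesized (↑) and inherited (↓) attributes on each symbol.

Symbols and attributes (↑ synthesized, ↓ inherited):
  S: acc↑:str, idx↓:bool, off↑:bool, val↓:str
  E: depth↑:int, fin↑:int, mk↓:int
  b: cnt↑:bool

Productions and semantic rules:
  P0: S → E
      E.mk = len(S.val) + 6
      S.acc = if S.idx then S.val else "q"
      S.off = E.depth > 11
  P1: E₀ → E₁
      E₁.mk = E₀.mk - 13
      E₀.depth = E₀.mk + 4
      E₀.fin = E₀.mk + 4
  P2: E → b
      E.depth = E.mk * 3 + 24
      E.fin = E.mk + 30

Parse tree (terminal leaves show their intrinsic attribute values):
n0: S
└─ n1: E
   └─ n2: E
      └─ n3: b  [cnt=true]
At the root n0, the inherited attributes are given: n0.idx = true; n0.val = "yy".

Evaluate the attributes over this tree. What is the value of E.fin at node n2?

1. n0.idx = true  [given at root]
2. n0.val = "yy"  [given at root]
3. n1.mk = 8  [len(S.val) + 6]
4. n2.mk = -5  [E₀.mk - 13]
5. n3.cnt = true  [terminal]
6. n2.depth = 9  [E.mk * 3 + 24]
7. n2.fin = 25  [E.mk + 30]
8. n1.depth = 12  [E₀.mk + 4]
9. n1.fin = 12  [E₀.mk + 4]
10. n0.acc = "yy"  [if S.idx then S.val else "q"]
11. n0.off = true  [E.depth > 11]

25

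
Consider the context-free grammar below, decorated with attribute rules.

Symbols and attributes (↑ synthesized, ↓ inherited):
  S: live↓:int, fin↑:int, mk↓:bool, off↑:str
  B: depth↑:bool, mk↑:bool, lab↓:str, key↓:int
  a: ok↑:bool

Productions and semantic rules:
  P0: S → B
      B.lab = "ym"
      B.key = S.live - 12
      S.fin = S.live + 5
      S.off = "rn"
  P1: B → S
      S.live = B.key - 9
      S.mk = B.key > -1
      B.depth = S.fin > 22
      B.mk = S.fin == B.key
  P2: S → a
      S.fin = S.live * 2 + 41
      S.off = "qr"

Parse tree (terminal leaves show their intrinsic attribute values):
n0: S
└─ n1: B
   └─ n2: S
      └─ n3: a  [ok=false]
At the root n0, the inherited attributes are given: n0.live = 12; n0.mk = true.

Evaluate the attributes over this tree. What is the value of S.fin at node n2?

23

1. n0.live = 12  [given at root]
2. n0.mk = true  [given at root]
3. n1.lab = "ym"  ["ym"]
4. n1.key = 0  [S.live - 12]
5. n2.live = -9  [B.key - 9]
6. n2.mk = true  [B.key > -1]
7. n3.ok = false  [terminal]
8. n2.fin = 23  [S.live * 2 + 41]
9. n2.off = "qr"  ["qr"]
10. n1.depth = true  [S.fin > 22]
11. n1.mk = false  [S.fin == B.key]
12. n0.fin = 17  [S.live + 5]
13. n0.off = "rn"  ["rn"]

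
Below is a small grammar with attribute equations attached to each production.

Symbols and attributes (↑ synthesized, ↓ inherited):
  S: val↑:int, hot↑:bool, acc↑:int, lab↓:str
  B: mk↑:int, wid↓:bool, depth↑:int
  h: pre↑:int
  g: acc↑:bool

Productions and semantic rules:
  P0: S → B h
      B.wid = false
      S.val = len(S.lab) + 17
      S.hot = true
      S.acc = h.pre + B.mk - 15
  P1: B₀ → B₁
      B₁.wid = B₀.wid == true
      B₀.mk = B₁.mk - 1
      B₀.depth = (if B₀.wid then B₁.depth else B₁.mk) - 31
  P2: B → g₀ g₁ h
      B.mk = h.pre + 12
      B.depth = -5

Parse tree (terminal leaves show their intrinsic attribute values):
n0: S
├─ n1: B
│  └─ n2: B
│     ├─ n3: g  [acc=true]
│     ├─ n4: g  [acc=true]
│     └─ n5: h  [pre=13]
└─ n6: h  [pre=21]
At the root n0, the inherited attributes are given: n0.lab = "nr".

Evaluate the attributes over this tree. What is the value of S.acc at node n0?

1. n0.lab = "nr"  [given at root]
2. n1.wid = false  [false]
3. n2.wid = false  [B₀.wid == true]
4. n3.acc = true  [terminal]
5. n4.acc = true  [terminal]
6. n5.pre = 13  [terminal]
7. n2.mk = 25  [h.pre + 12]
8. n2.depth = -5  [-5]
9. n1.mk = 24  [B₁.mk - 1]
10. n1.depth = -6  [(if B₀.wid then B₁.depth else B₁.mk) - 31]
11. n6.pre = 21  [terminal]
12. n0.val = 19  [len(S.lab) + 17]
13. n0.hot = true  [true]
14. n0.acc = 30  [h.pre + B.mk - 15]

30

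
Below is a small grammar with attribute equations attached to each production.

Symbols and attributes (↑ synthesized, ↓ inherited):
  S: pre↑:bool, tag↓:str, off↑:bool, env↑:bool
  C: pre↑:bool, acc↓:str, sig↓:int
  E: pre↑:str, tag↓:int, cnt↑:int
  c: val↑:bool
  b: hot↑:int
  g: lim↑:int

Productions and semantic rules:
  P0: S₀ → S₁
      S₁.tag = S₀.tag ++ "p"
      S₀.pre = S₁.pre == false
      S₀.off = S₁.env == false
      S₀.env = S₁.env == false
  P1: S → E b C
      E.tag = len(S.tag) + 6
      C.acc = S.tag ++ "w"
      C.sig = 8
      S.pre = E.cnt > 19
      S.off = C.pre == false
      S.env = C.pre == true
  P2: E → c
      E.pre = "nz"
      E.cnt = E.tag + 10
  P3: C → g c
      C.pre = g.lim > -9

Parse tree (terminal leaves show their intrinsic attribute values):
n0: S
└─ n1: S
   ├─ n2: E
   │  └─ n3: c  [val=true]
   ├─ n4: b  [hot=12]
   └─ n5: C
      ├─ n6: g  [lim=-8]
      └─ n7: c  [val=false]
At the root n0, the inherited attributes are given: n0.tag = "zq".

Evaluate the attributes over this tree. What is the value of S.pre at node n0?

true

1. n0.tag = "zq"  [given at root]
2. n1.tag = "zqp"  [S₀.tag ++ "p"]
3. n2.tag = 9  [len(S.tag) + 6]
4. n3.val = true  [terminal]
5. n2.pre = "nz"  ["nz"]
6. n2.cnt = 19  [E.tag + 10]
7. n4.hot = 12  [terminal]
8. n5.acc = "zqpw"  [S.tag ++ "w"]
9. n5.sig = 8  [8]
10. n6.lim = -8  [terminal]
11. n7.val = false  [terminal]
12. n5.pre = true  [g.lim > -9]
13. n1.pre = false  [E.cnt > 19]
14. n1.off = false  [C.pre == false]
15. n1.env = true  [C.pre == true]
16. n0.pre = true  [S₁.pre == false]
17. n0.off = false  [S₁.env == false]
18. n0.env = false  [S₁.env == false]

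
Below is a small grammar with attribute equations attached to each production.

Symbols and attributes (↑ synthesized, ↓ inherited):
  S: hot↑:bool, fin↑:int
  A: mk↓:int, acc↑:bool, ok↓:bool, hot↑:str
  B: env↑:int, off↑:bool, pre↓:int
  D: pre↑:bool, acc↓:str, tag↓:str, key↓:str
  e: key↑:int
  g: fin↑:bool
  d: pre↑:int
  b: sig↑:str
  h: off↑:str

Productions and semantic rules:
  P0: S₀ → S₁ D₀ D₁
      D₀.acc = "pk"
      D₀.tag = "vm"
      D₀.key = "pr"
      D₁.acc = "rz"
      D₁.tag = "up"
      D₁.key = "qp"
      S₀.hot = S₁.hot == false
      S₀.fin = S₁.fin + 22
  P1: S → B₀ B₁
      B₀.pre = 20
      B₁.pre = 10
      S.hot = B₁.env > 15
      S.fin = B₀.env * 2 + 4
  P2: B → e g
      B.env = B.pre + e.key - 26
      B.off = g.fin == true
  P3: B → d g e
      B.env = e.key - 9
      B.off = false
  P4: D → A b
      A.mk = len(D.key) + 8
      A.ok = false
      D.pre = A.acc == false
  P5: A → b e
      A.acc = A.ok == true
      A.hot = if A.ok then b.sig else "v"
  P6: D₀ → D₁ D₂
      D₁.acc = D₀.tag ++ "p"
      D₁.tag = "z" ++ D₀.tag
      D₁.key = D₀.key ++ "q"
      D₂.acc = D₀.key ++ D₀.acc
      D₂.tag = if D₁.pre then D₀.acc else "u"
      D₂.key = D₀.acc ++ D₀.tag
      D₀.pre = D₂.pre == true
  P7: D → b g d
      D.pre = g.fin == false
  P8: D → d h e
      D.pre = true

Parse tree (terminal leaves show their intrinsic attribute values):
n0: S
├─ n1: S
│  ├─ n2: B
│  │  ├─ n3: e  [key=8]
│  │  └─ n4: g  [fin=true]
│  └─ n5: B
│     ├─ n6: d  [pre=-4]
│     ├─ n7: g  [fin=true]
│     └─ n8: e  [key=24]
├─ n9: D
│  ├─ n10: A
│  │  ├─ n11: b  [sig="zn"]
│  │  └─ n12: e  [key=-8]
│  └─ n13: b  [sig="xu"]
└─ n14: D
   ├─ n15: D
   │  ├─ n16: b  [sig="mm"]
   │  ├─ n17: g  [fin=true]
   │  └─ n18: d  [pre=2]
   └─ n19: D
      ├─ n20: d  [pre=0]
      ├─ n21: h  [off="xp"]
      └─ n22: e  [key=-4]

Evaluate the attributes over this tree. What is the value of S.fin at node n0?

30

1. n2.pre = 20  [20]
2. n3.key = 8  [terminal]
3. n4.fin = true  [terminal]
4. n2.env = 2  [B.pre + e.key - 26]
5. n2.off = true  [g.fin == true]
6. n5.pre = 10  [10]
7. n6.pre = -4  [terminal]
8. n7.fin = true  [terminal]
9. n8.key = 24  [terminal]
10. n5.env = 15  [e.key - 9]
11. n5.off = false  [false]
12. n1.hot = false  [B₁.env > 15]
13. n1.fin = 8  [B₀.env * 2 + 4]
14. n9.acc = "pk"  ["pk"]
15. n9.tag = "vm"  ["vm"]
16. n9.key = "pr"  ["pr"]
17. n10.mk = 10  [len(D.key) + 8]
18. n10.ok = false  [false]
19. n11.sig = "zn"  [terminal]
20. n12.key = -8  [terminal]
21. n10.acc = false  [A.ok == true]
22. n10.hot = "v"  [if A.ok then b.sig else "v"]
23. n13.sig = "xu"  [terminal]
24. n9.pre = true  [A.acc == false]
25. n14.acc = "rz"  ["rz"]
26. n14.tag = "up"  ["up"]
27. n14.key = "qp"  ["qp"]
28. n15.acc = "upp"  [D₀.tag ++ "p"]
29. n15.tag = "zup"  ["z" ++ D₀.tag]
30. n15.key = "qpq"  [D₀.key ++ "q"]
31. n16.sig = "mm"  [terminal]
32. n17.fin = true  [terminal]
33. n18.pre = 2  [terminal]
34. n15.pre = false  [g.fin == false]
35. n19.acc = "qprz"  [D₀.key ++ D₀.acc]
36. n19.tag = "u"  [if D₁.pre then D₀.acc else "u"]
37. n19.key = "rzup"  [D₀.acc ++ D₀.tag]
38. n20.pre = 0  [terminal]
39. n21.off = "xp"  [terminal]
40. n22.key = -4  [terminal]
41. n19.pre = true  [true]
42. n14.pre = true  [D₂.pre == true]
43. n0.hot = true  [S₁.hot == false]
44. n0.fin = 30  [S₁.fin + 22]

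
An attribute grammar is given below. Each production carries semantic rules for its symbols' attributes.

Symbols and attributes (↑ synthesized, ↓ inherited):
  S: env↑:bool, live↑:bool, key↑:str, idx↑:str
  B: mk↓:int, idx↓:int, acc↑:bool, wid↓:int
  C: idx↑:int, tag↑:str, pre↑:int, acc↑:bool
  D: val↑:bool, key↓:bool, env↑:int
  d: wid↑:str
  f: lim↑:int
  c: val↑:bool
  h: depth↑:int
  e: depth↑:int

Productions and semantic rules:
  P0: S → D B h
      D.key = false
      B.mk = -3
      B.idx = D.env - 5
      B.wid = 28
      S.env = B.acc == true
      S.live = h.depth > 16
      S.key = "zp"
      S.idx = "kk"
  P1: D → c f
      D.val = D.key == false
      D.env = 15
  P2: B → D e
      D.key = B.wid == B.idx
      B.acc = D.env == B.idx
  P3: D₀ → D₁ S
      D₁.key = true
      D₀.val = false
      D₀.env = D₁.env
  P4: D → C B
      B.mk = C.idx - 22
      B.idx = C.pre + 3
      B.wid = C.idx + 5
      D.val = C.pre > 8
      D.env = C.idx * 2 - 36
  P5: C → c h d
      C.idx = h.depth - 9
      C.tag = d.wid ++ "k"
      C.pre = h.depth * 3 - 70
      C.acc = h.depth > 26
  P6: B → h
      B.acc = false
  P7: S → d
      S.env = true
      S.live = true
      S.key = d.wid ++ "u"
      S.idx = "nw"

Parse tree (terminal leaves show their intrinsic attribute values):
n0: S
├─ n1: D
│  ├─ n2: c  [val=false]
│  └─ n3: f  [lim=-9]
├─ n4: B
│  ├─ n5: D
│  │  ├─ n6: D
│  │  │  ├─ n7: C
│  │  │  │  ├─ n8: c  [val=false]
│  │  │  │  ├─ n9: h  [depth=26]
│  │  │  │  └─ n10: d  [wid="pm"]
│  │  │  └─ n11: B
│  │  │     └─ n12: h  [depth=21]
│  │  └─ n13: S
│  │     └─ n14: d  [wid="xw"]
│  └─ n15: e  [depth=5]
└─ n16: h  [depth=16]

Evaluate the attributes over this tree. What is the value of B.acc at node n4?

1. n1.key = false  [false]
2. n2.val = false  [terminal]
3. n3.lim = -9  [terminal]
4. n1.val = true  [D.key == false]
5. n1.env = 15  [15]
6. n4.mk = -3  [-3]
7. n4.idx = 10  [D.env - 5]
8. n4.wid = 28  [28]
9. n5.key = false  [B.wid == B.idx]
10. n6.key = true  [true]
11. n8.val = false  [terminal]
12. n9.depth = 26  [terminal]
13. n10.wid = "pm"  [terminal]
14. n7.idx = 17  [h.depth - 9]
15. n7.tag = "pmk"  [d.wid ++ "k"]
16. n7.pre = 8  [h.depth * 3 - 70]
17. n7.acc = false  [h.depth > 26]
18. n11.mk = -5  [C.idx - 22]
19. n11.idx = 11  [C.pre + 3]
20. n11.wid = 22  [C.idx + 5]
21. n12.depth = 21  [terminal]
22. n11.acc = false  [false]
23. n6.val = false  [C.pre > 8]
24. n6.env = -2  [C.idx * 2 - 36]
25. n14.wid = "xw"  [terminal]
26. n13.env = true  [true]
27. n13.live = true  [true]
28. n13.key = "xwu"  [d.wid ++ "u"]
29. n13.idx = "nw"  ["nw"]
30. n5.val = false  [false]
31. n5.env = -2  [D₁.env]
32. n15.depth = 5  [terminal]
33. n4.acc = false  [D.env == B.idx]
34. n16.depth = 16  [terminal]
35. n0.env = false  [B.acc == true]
36. n0.live = false  [h.depth > 16]
37. n0.key = "zp"  ["zp"]
38. n0.idx = "kk"  ["kk"]

false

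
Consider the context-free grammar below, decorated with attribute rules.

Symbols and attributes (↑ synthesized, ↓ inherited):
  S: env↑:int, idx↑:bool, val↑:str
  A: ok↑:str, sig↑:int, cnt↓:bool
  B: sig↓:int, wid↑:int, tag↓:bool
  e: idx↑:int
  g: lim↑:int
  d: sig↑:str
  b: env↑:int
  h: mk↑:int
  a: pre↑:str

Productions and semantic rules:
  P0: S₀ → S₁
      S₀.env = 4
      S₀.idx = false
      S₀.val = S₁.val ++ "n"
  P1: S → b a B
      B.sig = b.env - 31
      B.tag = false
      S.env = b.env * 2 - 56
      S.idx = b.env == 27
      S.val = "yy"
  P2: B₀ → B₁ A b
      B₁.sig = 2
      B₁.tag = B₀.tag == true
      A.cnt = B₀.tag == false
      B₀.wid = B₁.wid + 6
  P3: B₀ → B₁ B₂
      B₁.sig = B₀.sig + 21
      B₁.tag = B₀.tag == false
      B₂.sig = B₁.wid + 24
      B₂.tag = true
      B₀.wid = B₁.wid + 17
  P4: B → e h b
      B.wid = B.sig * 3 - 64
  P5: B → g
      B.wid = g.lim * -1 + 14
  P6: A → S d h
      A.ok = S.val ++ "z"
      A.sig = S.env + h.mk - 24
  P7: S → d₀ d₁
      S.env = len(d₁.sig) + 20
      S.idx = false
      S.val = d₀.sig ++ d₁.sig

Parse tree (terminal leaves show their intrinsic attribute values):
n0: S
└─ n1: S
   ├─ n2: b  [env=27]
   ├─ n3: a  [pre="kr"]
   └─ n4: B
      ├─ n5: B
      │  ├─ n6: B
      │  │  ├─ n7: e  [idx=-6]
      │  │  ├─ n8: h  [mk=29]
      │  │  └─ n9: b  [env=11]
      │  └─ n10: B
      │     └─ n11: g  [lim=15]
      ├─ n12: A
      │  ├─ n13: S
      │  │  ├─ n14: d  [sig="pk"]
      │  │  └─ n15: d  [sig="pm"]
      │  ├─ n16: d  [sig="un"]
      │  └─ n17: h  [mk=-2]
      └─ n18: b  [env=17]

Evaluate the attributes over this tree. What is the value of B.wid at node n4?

28

1. n2.env = 27  [terminal]
2. n3.pre = "kr"  [terminal]
3. n4.sig = -4  [b.env - 31]
4. n4.tag = false  [false]
5. n5.sig = 2  [2]
6. n5.tag = false  [B₀.tag == true]
7. n6.sig = 23  [B₀.sig + 21]
8. n6.tag = true  [B₀.tag == false]
9. n7.idx = -6  [terminal]
10. n8.mk = 29  [terminal]
11. n9.env = 11  [terminal]
12. n6.wid = 5  [B.sig * 3 - 64]
13. n10.sig = 29  [B₁.wid + 24]
14. n10.tag = true  [true]
15. n11.lim = 15  [terminal]
16. n10.wid = -1  [g.lim * -1 + 14]
17. n5.wid = 22  [B₁.wid + 17]
18. n12.cnt = true  [B₀.tag == false]
19. n14.sig = "pk"  [terminal]
20. n15.sig = "pm"  [terminal]
21. n13.env = 22  [len(d₁.sig) + 20]
22. n13.idx = false  [false]
23. n13.val = "pkpm"  [d₀.sig ++ d₁.sig]
24. n16.sig = "un"  [terminal]
25. n17.mk = -2  [terminal]
26. n12.ok = "pkpmz"  [S.val ++ "z"]
27. n12.sig = -4  [S.env + h.mk - 24]
28. n18.env = 17  [terminal]
29. n4.wid = 28  [B₁.wid + 6]
30. n1.env = -2  [b.env * 2 - 56]
31. n1.idx = true  [b.env == 27]
32. n1.val = "yy"  ["yy"]
33. n0.env = 4  [4]
34. n0.idx = false  [false]
35. n0.val = "yyn"  [S₁.val ++ "n"]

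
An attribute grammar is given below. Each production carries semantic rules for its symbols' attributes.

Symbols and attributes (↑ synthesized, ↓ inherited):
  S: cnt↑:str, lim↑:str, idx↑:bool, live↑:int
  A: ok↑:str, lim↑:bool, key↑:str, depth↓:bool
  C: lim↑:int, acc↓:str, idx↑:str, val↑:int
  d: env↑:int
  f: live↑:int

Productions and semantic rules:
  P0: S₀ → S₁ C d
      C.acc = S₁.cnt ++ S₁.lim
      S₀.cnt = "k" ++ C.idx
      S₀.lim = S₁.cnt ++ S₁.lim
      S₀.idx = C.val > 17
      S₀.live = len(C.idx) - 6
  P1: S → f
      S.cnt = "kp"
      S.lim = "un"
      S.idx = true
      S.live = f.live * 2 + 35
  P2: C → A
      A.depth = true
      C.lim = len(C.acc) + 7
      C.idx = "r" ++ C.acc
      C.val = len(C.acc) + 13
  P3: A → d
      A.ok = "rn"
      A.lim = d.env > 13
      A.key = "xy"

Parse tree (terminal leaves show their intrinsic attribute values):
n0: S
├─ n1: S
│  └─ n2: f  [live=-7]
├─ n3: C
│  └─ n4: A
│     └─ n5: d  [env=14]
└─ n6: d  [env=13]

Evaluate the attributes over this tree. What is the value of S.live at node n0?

-1

1. n2.live = -7  [terminal]
2. n1.cnt = "kp"  ["kp"]
3. n1.lim = "un"  ["un"]
4. n1.idx = true  [true]
5. n1.live = 21  [f.live * 2 + 35]
6. n3.acc = "kpun"  [S₁.cnt ++ S₁.lim]
7. n4.depth = true  [true]
8. n5.env = 14  [terminal]
9. n4.ok = "rn"  ["rn"]
10. n4.lim = true  [d.env > 13]
11. n4.key = "xy"  ["xy"]
12. n3.lim = 11  [len(C.acc) + 7]
13. n3.idx = "rkpun"  ["r" ++ C.acc]
14. n3.val = 17  [len(C.acc) + 13]
15. n6.env = 13  [terminal]
16. n0.cnt = "krkpun"  ["k" ++ C.idx]
17. n0.lim = "kpun"  [S₁.cnt ++ S₁.lim]
18. n0.idx = false  [C.val > 17]
19. n0.live = -1  [len(C.idx) - 6]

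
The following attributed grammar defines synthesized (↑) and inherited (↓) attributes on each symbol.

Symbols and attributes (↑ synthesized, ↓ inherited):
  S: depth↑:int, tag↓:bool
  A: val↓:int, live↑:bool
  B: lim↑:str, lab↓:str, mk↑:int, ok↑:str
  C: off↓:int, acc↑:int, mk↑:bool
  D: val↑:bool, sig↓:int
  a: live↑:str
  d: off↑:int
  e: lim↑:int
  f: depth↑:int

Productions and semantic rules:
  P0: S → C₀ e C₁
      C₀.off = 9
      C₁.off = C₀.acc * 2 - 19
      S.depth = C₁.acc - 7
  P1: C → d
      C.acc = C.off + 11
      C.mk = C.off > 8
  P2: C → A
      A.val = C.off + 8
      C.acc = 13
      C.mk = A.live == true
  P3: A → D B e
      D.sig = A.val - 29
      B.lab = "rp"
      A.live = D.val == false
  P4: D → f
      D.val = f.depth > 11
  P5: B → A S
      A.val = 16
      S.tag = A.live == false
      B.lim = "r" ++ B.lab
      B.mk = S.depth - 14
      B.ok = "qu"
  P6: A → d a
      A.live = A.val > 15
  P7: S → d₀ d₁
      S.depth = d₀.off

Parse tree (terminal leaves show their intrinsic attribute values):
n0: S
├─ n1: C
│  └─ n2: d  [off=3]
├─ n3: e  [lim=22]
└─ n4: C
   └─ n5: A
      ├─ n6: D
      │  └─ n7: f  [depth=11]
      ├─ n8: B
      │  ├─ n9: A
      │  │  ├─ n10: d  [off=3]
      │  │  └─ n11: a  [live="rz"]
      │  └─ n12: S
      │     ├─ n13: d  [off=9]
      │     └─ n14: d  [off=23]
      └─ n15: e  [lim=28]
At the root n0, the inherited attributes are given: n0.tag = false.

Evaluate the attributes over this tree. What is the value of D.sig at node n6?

0

1. n0.tag = false  [given at root]
2. n1.off = 9  [9]
3. n2.off = 3  [terminal]
4. n1.acc = 20  [C.off + 11]
5. n1.mk = true  [C.off > 8]
6. n3.lim = 22  [terminal]
7. n4.off = 21  [C₀.acc * 2 - 19]
8. n5.val = 29  [C.off + 8]
9. n6.sig = 0  [A.val - 29]
10. n7.depth = 11  [terminal]
11. n6.val = false  [f.depth > 11]
12. n8.lab = "rp"  ["rp"]
13. n9.val = 16  [16]
14. n10.off = 3  [terminal]
15. n11.live = "rz"  [terminal]
16. n9.live = true  [A.val > 15]
17. n12.tag = false  [A.live == false]
18. n13.off = 9  [terminal]
19. n14.off = 23  [terminal]
20. n12.depth = 9  [d₀.off]
21. n8.lim = "rrp"  ["r" ++ B.lab]
22. n8.mk = -5  [S.depth - 14]
23. n8.ok = "qu"  ["qu"]
24. n15.lim = 28  [terminal]
25. n5.live = true  [D.val == false]
26. n4.acc = 13  [13]
27. n4.mk = true  [A.live == true]
28. n0.depth = 6  [C₁.acc - 7]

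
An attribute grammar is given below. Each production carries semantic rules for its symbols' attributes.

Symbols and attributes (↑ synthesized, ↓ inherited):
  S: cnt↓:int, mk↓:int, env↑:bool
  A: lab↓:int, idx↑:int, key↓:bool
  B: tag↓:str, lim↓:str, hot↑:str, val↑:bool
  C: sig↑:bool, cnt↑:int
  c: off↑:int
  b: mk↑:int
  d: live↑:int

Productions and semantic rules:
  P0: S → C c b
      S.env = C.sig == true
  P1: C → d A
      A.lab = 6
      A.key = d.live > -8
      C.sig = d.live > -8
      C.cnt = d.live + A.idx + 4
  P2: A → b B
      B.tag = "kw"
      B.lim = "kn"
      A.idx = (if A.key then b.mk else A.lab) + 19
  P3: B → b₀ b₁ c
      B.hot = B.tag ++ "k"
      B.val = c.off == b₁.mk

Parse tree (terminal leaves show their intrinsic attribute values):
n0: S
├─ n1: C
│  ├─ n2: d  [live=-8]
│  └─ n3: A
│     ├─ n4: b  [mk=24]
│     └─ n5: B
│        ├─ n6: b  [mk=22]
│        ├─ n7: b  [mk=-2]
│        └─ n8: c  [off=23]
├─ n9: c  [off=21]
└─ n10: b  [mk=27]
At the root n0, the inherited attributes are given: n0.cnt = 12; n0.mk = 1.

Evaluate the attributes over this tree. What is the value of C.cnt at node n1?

21

1. n0.cnt = 12  [given at root]
2. n0.mk = 1  [given at root]
3. n2.live = -8  [terminal]
4. n3.lab = 6  [6]
5. n3.key = false  [d.live > -8]
6. n4.mk = 24  [terminal]
7. n5.tag = "kw"  ["kw"]
8. n5.lim = "kn"  ["kn"]
9. n6.mk = 22  [terminal]
10. n7.mk = -2  [terminal]
11. n8.off = 23  [terminal]
12. n5.hot = "kwk"  [B.tag ++ "k"]
13. n5.val = false  [c.off == b₁.mk]
14. n3.idx = 25  [(if A.key then b.mk else A.lab) + 19]
15. n1.sig = false  [d.live > -8]
16. n1.cnt = 21  [d.live + A.idx + 4]
17. n9.off = 21  [terminal]
18. n10.mk = 27  [terminal]
19. n0.env = false  [C.sig == true]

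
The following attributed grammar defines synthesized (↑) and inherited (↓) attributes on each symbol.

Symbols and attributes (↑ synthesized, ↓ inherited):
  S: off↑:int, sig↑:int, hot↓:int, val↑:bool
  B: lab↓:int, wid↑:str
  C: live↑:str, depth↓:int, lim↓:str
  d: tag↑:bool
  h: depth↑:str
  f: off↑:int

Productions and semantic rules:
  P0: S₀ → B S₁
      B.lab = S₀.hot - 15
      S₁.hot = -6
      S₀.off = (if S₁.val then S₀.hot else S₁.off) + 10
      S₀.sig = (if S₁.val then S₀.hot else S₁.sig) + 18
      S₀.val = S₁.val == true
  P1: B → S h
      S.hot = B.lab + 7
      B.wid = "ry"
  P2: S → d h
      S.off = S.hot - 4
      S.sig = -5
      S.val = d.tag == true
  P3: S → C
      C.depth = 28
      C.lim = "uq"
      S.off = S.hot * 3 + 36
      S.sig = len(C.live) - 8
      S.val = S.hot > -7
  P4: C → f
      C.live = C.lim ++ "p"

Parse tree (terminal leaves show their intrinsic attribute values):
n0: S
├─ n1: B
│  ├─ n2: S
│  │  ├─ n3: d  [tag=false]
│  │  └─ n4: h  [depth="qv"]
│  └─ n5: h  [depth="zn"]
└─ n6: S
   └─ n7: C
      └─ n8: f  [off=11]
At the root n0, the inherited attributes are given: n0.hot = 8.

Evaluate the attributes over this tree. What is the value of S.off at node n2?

-4

1. n0.hot = 8  [given at root]
2. n1.lab = -7  [S₀.hot - 15]
3. n2.hot = 0  [B.lab + 7]
4. n3.tag = false  [terminal]
5. n4.depth = "qv"  [terminal]
6. n2.off = -4  [S.hot - 4]
7. n2.sig = -5  [-5]
8. n2.val = false  [d.tag == true]
9. n5.depth = "zn"  [terminal]
10. n1.wid = "ry"  ["ry"]
11. n6.hot = -6  [-6]
12. n7.depth = 28  [28]
13. n7.lim = "uq"  ["uq"]
14. n8.off = 11  [terminal]
15. n7.live = "uqp"  [C.lim ++ "p"]
16. n6.off = 18  [S.hot * 3 + 36]
17. n6.sig = -5  [len(C.live) - 8]
18. n6.val = true  [S.hot > -7]
19. n0.off = 18  [(if S₁.val then S₀.hot else S₁.off) + 10]
20. n0.sig = 26  [(if S₁.val then S₀.hot else S₁.sig) + 18]
21. n0.val = true  [S₁.val == true]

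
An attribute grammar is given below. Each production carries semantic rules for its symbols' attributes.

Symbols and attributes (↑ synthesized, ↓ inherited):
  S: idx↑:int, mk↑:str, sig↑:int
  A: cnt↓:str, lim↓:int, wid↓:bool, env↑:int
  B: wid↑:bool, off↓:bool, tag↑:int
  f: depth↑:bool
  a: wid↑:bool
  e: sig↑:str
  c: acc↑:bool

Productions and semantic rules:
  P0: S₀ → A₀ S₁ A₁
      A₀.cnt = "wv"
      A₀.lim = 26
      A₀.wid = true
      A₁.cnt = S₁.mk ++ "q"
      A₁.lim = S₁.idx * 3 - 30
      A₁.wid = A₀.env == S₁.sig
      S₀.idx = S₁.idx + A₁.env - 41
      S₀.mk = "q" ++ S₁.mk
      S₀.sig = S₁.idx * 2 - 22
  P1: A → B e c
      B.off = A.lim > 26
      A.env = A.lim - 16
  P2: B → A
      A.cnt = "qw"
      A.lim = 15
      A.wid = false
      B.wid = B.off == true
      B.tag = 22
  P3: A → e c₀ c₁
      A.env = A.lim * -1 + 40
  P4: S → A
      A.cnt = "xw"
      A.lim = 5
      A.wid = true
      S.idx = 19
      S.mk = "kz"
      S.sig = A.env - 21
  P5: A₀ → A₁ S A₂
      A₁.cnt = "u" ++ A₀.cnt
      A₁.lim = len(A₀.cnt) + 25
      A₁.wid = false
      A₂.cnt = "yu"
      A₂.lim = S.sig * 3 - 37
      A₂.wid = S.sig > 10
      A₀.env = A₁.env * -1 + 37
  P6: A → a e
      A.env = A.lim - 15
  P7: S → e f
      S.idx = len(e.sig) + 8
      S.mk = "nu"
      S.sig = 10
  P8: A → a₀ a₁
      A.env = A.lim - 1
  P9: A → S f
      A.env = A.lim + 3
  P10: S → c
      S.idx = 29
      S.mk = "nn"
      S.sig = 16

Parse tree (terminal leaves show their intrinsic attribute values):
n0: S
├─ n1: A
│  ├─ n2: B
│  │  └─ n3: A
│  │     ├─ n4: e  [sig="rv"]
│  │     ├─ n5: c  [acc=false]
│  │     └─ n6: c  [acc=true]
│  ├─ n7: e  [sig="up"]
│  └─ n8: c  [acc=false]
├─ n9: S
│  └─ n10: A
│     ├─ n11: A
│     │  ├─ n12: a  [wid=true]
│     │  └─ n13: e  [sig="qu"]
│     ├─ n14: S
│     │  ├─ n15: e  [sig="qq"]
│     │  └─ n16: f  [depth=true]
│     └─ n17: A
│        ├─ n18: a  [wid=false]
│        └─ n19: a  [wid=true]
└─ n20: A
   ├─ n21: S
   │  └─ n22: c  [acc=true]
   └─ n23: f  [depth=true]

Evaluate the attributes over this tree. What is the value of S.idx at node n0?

8

1. n1.cnt = "wv"  ["wv"]
2. n1.lim = 26  [26]
3. n1.wid = true  [true]
4. n2.off = false  [A.lim > 26]
5. n3.cnt = "qw"  ["qw"]
6. n3.lim = 15  [15]
7. n3.wid = false  [false]
8. n4.sig = "rv"  [terminal]
9. n5.acc = false  [terminal]
10. n6.acc = true  [terminal]
11. n3.env = 25  [A.lim * -1 + 40]
12. n2.wid = false  [B.off == true]
13. n2.tag = 22  [22]
14. n7.sig = "up"  [terminal]
15. n8.acc = false  [terminal]
16. n1.env = 10  [A.lim - 16]
17. n10.cnt = "xw"  ["xw"]
18. n10.lim = 5  [5]
19. n10.wid = true  [true]
20. n11.cnt = "uxw"  ["u" ++ A₀.cnt]
21. n11.lim = 27  [len(A₀.cnt) + 25]
22. n11.wid = false  [false]
23. n12.wid = true  [terminal]
24. n13.sig = "qu"  [terminal]
25. n11.env = 12  [A.lim - 15]
26. n15.sig = "qq"  [terminal]
27. n16.depth = true  [terminal]
28. n14.idx = 10  [len(e.sig) + 8]
29. n14.mk = "nu"  ["nu"]
30. n14.sig = 10  [10]
31. n17.cnt = "yu"  ["yu"]
32. n17.lim = -7  [S.sig * 3 - 37]
33. n17.wid = false  [S.sig > 10]
34. n18.wid = false  [terminal]
35. n19.wid = true  [terminal]
36. n17.env = -8  [A.lim - 1]
37. n10.env = 25  [A₁.env * -1 + 37]
38. n9.idx = 19  [19]
39. n9.mk = "kz"  ["kz"]
40. n9.sig = 4  [A.env - 21]
41. n20.cnt = "kzq"  [S₁.mk ++ "q"]
42. n20.lim = 27  [S₁.idx * 3 - 30]
43. n20.wid = false  [A₀.env == S₁.sig]
44. n22.acc = true  [terminal]
45. n21.idx = 29  [29]
46. n21.mk = "nn"  ["nn"]
47. n21.sig = 16  [16]
48. n23.depth = true  [terminal]
49. n20.env = 30  [A.lim + 3]
50. n0.idx = 8  [S₁.idx + A₁.env - 41]
51. n0.mk = "qkz"  ["q" ++ S₁.mk]
52. n0.sig = 16  [S₁.idx * 2 - 22]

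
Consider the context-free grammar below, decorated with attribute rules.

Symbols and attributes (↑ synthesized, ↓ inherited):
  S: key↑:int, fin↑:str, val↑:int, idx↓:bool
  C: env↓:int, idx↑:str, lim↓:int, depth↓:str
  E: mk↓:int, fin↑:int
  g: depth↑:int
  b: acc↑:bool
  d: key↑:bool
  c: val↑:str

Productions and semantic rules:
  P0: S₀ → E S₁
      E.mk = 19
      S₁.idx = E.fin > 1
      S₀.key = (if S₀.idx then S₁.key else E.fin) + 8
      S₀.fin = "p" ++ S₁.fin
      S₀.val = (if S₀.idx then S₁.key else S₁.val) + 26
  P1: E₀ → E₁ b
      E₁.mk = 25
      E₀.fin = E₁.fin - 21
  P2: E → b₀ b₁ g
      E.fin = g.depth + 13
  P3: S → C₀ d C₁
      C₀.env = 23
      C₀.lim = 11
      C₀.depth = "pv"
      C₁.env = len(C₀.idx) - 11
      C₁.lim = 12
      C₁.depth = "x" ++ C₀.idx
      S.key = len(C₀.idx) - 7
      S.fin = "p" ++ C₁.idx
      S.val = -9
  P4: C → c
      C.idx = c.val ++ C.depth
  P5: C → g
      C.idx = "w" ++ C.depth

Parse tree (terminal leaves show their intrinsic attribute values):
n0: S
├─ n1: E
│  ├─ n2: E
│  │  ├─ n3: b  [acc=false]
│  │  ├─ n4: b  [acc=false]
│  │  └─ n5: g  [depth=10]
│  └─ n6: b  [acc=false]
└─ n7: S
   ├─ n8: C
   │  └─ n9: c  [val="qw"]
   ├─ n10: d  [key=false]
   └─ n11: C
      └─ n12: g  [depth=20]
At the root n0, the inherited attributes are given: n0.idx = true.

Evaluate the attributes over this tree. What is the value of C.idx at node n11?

1. n0.idx = true  [given at root]
2. n1.mk = 19  [19]
3. n2.mk = 25  [25]
4. n3.acc = false  [terminal]
5. n4.acc = false  [terminal]
6. n5.depth = 10  [terminal]
7. n2.fin = 23  [g.depth + 13]
8. n6.acc = false  [terminal]
9. n1.fin = 2  [E₁.fin - 21]
10. n7.idx = true  [E.fin > 1]
11. n8.env = 23  [23]
12. n8.lim = 11  [11]
13. n8.depth = "pv"  ["pv"]
14. n9.val = "qw"  [terminal]
15. n8.idx = "qwpv"  [c.val ++ C.depth]
16. n10.key = false  [terminal]
17. n11.env = -7  [len(C₀.idx) - 11]
18. n11.lim = 12  [12]
19. n11.depth = "xqwpv"  ["x" ++ C₀.idx]
20. n12.depth = 20  [terminal]
21. n11.idx = "wxqwpv"  ["w" ++ C.depth]
22. n7.key = -3  [len(C₀.idx) - 7]
23. n7.fin = "pwxqwpv"  ["p" ++ C₁.idx]
24. n7.val = -9  [-9]
25. n0.key = 5  [(if S₀.idx then S₁.key else E.fin) + 8]
26. n0.fin = "ppwxqwpv"  ["p" ++ S₁.fin]
27. n0.val = 23  [(if S₀.idx then S₁.key else S₁.val) + 26]

"wxqwpv"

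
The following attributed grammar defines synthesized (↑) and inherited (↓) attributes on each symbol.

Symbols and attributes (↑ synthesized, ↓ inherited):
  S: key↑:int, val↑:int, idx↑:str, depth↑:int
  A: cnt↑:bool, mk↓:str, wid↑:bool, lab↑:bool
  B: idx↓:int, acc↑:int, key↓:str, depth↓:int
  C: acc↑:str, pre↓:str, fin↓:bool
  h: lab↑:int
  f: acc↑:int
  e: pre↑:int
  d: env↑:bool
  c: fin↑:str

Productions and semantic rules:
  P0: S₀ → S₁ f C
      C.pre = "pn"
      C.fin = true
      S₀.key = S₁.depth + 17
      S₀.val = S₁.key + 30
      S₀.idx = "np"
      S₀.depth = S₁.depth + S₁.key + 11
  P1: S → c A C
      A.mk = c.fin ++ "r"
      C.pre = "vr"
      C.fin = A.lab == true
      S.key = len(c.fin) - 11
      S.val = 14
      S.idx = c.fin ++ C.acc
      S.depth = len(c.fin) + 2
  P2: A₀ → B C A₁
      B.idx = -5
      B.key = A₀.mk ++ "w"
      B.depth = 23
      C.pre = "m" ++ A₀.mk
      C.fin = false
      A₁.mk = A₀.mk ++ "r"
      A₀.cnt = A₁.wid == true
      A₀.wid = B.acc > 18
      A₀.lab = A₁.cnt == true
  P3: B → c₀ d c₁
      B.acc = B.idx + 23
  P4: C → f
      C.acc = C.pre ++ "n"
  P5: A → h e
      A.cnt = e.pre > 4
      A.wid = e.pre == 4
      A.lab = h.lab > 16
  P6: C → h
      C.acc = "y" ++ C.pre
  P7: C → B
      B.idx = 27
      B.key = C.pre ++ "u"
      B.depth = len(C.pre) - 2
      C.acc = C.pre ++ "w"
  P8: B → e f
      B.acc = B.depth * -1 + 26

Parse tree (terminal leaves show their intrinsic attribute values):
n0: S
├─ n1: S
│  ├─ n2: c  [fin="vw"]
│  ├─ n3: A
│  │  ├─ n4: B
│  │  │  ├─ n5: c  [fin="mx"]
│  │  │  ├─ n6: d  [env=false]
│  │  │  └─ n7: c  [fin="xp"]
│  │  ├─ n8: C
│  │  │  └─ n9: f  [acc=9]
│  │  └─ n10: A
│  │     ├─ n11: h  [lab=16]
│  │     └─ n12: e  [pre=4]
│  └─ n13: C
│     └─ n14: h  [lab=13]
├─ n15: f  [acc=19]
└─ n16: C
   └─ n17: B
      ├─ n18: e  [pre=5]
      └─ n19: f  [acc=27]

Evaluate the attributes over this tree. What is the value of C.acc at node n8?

"mvwrn"

1. n2.fin = "vw"  [terminal]
2. n3.mk = "vwr"  [c.fin ++ "r"]
3. n4.idx = -5  [-5]
4. n4.key = "vwrw"  [A₀.mk ++ "w"]
5. n4.depth = 23  [23]
6. n5.fin = "mx"  [terminal]
7. n6.env = false  [terminal]
8. n7.fin = "xp"  [terminal]
9. n4.acc = 18  [B.idx + 23]
10. n8.pre = "mvwr"  ["m" ++ A₀.mk]
11. n8.fin = false  [false]
12. n9.acc = 9  [terminal]
13. n8.acc = "mvwrn"  [C.pre ++ "n"]
14. n10.mk = "vwrr"  [A₀.mk ++ "r"]
15. n11.lab = 16  [terminal]
16. n12.pre = 4  [terminal]
17. n10.cnt = false  [e.pre > 4]
18. n10.wid = true  [e.pre == 4]
19. n10.lab = false  [h.lab > 16]
20. n3.cnt = true  [A₁.wid == true]
21. n3.wid = false  [B.acc > 18]
22. n3.lab = false  [A₁.cnt == true]
23. n13.pre = "vr"  ["vr"]
24. n13.fin = false  [A.lab == true]
25. n14.lab = 13  [terminal]
26. n13.acc = "yvr"  ["y" ++ C.pre]
27. n1.key = -9  [len(c.fin) - 11]
28. n1.val = 14  [14]
29. n1.idx = "vwyvr"  [c.fin ++ C.acc]
30. n1.depth = 4  [len(c.fin) + 2]
31. n15.acc = 19  [terminal]
32. n16.pre = "pn"  ["pn"]
33. n16.fin = true  [true]
34. n17.idx = 27  [27]
35. n17.key = "pnu"  [C.pre ++ "u"]
36. n17.depth = 0  [len(C.pre) - 2]
37. n18.pre = 5  [terminal]
38. n19.acc = 27  [terminal]
39. n17.acc = 26  [B.depth * -1 + 26]
40. n16.acc = "pnw"  [C.pre ++ "w"]
41. n0.key = 21  [S₁.depth + 17]
42. n0.val = 21  [S₁.key + 30]
43. n0.idx = "np"  ["np"]
44. n0.depth = 6  [S₁.depth + S₁.key + 11]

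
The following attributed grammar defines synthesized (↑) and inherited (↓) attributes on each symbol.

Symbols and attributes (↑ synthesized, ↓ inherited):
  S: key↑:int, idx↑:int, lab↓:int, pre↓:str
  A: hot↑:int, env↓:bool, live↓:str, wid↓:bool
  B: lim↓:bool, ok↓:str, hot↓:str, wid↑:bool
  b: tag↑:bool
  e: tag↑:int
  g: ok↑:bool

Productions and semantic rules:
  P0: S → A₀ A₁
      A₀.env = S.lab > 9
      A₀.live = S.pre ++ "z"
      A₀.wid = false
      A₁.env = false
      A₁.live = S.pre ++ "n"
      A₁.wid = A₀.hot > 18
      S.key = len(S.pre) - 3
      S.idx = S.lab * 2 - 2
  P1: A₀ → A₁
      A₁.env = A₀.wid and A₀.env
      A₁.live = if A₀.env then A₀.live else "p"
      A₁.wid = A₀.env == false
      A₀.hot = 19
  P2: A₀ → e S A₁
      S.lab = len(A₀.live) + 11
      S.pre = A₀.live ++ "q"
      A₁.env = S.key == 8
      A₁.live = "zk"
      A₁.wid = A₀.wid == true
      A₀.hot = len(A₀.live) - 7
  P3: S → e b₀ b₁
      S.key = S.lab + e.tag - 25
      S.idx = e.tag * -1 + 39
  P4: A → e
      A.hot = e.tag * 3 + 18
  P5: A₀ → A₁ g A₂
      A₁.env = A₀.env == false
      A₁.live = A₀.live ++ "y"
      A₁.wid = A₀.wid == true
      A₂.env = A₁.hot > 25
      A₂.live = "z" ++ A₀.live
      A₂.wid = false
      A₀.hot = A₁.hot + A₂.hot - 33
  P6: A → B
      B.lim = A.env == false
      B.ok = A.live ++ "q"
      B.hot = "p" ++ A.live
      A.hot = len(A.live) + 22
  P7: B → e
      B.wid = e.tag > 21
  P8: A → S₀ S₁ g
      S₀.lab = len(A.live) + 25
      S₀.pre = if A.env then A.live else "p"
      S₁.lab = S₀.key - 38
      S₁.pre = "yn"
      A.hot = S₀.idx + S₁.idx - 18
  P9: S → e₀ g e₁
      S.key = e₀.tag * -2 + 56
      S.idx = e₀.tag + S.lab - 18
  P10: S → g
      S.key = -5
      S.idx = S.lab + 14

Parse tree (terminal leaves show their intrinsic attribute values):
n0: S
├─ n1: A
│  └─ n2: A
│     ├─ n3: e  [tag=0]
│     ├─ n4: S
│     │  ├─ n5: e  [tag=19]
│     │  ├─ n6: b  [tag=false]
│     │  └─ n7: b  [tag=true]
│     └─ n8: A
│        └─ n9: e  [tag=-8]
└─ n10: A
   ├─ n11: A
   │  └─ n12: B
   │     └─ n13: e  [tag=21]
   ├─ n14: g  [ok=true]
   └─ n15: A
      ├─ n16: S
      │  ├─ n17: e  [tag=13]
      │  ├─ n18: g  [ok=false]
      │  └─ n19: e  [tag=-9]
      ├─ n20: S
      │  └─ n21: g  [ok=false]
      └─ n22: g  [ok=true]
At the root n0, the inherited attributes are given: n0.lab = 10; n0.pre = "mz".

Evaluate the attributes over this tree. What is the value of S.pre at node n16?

1. n0.lab = 10  [given at root]
2. n0.pre = "mz"  [given at root]
3. n1.env = true  [S.lab > 9]
4. n1.live = "mzz"  [S.pre ++ "z"]
5. n1.wid = false  [false]
6. n2.env = false  [A₀.wid and A₀.env]
7. n2.live = "mzz"  [if A₀.env then A₀.live else "p"]
8. n2.wid = false  [A₀.env == false]
9. n3.tag = 0  [terminal]
10. n4.lab = 14  [len(A₀.live) + 11]
11. n4.pre = "mzzq"  [A₀.live ++ "q"]
12. n5.tag = 19  [terminal]
13. n6.tag = false  [terminal]
14. n7.tag = true  [terminal]
15. n4.key = 8  [S.lab + e.tag - 25]
16. n4.idx = 20  [e.tag * -1 + 39]
17. n8.env = true  [S.key == 8]
18. n8.live = "zk"  ["zk"]
19. n8.wid = false  [A₀.wid == true]
20. n9.tag = -8  [terminal]
21. n8.hot = -6  [e.tag * 3 + 18]
22. n2.hot = -4  [len(A₀.live) - 7]
23. n1.hot = 19  [19]
24. n10.env = false  [false]
25. n10.live = "mzn"  [S.pre ++ "n"]
26. n10.wid = true  [A₀.hot > 18]
27. n11.env = true  [A₀.env == false]
28. n11.live = "mzny"  [A₀.live ++ "y"]
29. n11.wid = true  [A₀.wid == true]
30. n12.lim = false  [A.env == false]
31. n12.ok = "mznyq"  [A.live ++ "q"]
32. n12.hot = "pmzny"  ["p" ++ A.live]
33. n13.tag = 21  [terminal]
34. n12.wid = false  [e.tag > 21]
35. n11.hot = 26  [len(A.live) + 22]
36. n14.ok = true  [terminal]
37. n15.env = true  [A₁.hot > 25]
38. n15.live = "zmzn"  ["z" ++ A₀.live]
39. n15.wid = false  [false]
40. n16.lab = 29  [len(A.live) + 25]
41. n16.pre = "zmzn"  [if A.env then A.live else "p"]
42. n17.tag = 13  [terminal]
43. n18.ok = false  [terminal]
44. n19.tag = -9  [terminal]
45. n16.key = 30  [e₀.tag * -2 + 56]
46. n16.idx = 24  [e₀.tag + S.lab - 18]
47. n20.lab = -8  [S₀.key - 38]
48. n20.pre = "yn"  ["yn"]
49. n21.ok = false  [terminal]
50. n20.key = -5  [-5]
51. n20.idx = 6  [S.lab + 14]
52. n22.ok = true  [terminal]
53. n15.hot = 12  [S₀.idx + S₁.idx - 18]
54. n10.hot = 5  [A₁.hot + A₂.hot - 33]
55. n0.key = -1  [len(S.pre) - 3]
56. n0.idx = 18  [S.lab * 2 - 2]

"zmzn"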